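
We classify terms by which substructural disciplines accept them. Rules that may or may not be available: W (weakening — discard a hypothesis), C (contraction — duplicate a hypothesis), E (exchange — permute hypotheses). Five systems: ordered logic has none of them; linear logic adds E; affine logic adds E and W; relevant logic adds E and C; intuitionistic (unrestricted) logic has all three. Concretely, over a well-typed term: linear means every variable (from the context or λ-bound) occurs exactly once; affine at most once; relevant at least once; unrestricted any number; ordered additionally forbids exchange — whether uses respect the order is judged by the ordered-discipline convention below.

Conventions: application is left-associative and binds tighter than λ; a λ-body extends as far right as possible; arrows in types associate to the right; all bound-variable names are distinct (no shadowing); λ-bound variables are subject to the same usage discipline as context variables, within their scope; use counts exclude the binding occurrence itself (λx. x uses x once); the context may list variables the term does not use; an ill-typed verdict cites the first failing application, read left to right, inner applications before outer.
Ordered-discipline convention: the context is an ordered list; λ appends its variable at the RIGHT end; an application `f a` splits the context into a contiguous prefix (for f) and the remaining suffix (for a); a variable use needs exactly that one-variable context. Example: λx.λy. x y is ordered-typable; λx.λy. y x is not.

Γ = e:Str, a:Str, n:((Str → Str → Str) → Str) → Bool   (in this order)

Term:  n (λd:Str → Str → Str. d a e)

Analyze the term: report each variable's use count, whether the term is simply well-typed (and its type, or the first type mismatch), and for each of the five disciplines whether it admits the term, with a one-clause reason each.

counts: e=1; a=1; n=1; d (λ-bound)=1
left-to-right use order: n, d, a, e
typing: ✓ — Bool
ordered: ✗ — use order n, d, a, e needs exchange
linear: ✓ — exactly-once usage across e, a, n, d
affine: ✓ — at most one use each (e, a, n, d)
relevant: ✓ — none of e, a, n, d goes unused
unrestricted: ✓ — simply typable at Bool; W, C, E all held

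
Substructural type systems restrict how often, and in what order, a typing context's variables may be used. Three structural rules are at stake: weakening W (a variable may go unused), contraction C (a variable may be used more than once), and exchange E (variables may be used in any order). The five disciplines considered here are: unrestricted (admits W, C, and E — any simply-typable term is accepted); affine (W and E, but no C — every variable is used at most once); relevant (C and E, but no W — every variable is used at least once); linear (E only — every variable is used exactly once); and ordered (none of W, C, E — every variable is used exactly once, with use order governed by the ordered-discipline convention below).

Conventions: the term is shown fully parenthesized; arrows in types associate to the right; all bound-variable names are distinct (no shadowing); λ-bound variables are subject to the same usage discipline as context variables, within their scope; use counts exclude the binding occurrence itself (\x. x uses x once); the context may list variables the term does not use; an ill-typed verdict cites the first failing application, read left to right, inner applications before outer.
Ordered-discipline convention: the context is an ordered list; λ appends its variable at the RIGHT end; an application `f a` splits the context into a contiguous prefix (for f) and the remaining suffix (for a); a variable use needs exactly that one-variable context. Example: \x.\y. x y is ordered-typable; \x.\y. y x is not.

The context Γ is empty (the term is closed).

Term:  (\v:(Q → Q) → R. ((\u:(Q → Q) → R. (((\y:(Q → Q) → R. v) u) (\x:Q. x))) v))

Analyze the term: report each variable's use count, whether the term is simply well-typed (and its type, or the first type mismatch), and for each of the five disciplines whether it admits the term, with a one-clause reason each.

usage: v (λ-bound) ×2; u (λ-bound) ×1; y (λ-bound) ×0; x (λ-bound) ×1
use order (left to right): v, u, x, v
typing: well-typed — term : ((Q → Q) → R) → R
ordered: ✗, uses contraction: v ×2; needs weakening: y unused
linear: ✗, uses contraction: v ×2; needs weakening: y unused
affine: ✗, uses contraction: v ×2
relevant: ✗, needs weakening: y unused
unrestricted: ✓, typability at ((Q → Q) → R) → R is all that's needed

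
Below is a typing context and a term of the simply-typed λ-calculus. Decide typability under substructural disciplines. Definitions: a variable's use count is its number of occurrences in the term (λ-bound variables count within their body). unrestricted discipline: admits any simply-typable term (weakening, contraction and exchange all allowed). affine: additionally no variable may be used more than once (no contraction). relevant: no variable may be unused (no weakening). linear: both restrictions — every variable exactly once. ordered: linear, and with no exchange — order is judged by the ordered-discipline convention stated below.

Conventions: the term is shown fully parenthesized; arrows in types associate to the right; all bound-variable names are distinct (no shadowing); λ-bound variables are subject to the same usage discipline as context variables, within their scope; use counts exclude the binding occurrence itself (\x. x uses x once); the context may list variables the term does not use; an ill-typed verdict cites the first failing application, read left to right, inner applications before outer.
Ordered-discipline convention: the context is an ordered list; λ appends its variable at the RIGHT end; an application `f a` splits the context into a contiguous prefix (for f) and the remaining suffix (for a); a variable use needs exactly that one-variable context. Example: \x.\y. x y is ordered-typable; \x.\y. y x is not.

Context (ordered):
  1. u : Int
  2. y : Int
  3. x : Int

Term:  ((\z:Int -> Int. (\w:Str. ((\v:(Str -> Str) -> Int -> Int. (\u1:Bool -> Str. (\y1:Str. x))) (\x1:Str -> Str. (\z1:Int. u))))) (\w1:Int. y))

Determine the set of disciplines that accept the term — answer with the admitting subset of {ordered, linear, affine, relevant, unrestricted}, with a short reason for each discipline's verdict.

admitted in: affine, unrestricted
variable uses: u: 1; y: 1; x: 1; z (bound): 0; w (bound): 0; v (bound): 0; u1 (bound): 0; y1 (bound): 0; x1 (bound): 0; z1 (bound): 0; w1 (bound): 0
order of uses: x, u, y
typing: well-typed at Str -> (Bool -> Str) -> Str -> Int
ordered: ✗ — needs weakening: z, w, v, u1, y1, x1, z1, w1 unused
linear: ✗ — needs weakening: z, w, v, u1, y1, x1, z1, w1 unused
affine: ✓ — u, y, x, z, w, v, u1, y1, x1, z1, w1: no repeats, contraction unneeded
relevant: ✗ — needs weakening: z, w, v, u1, y1, x1, z1, w1 unused
unrestricted: ✓ — typability at Str -> (Bool -> Str) -> Str -> Int is all that's needed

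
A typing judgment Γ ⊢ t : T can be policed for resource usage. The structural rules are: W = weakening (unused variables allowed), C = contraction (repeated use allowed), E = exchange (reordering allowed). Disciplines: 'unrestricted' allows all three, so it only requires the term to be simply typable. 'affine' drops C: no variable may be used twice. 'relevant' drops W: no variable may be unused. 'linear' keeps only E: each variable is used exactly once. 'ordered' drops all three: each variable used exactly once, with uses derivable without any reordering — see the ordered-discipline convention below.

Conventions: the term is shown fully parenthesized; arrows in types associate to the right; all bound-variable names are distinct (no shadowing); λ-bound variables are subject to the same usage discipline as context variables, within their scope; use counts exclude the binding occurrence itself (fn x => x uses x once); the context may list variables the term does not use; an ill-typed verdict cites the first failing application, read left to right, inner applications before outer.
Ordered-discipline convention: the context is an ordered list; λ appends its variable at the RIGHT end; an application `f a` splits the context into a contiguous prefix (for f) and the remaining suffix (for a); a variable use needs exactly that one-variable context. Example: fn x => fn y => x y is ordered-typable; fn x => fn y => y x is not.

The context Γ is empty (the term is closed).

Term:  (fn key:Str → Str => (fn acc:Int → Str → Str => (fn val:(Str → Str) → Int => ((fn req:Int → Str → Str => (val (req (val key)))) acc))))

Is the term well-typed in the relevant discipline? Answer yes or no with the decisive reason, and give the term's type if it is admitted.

yes — every one of key, acc, val, req appears; term : (Str → Str) → (Int → Str → Str) → ((Str → Str) → Int) → Int
variable uses: key (λ-bound): 1; acc (λ-bound): 1; val (λ-bound): 2; req (λ-bound): 1
left-to-right use order: val, req, val, key, acc
typing: ✓ — (Str → Str) → (Int → Str → Str) → ((Str → Str) → Int) → Int
summary: ordered ✗; linear ✗; affine ✗; relevant ✓; unrestricted ✓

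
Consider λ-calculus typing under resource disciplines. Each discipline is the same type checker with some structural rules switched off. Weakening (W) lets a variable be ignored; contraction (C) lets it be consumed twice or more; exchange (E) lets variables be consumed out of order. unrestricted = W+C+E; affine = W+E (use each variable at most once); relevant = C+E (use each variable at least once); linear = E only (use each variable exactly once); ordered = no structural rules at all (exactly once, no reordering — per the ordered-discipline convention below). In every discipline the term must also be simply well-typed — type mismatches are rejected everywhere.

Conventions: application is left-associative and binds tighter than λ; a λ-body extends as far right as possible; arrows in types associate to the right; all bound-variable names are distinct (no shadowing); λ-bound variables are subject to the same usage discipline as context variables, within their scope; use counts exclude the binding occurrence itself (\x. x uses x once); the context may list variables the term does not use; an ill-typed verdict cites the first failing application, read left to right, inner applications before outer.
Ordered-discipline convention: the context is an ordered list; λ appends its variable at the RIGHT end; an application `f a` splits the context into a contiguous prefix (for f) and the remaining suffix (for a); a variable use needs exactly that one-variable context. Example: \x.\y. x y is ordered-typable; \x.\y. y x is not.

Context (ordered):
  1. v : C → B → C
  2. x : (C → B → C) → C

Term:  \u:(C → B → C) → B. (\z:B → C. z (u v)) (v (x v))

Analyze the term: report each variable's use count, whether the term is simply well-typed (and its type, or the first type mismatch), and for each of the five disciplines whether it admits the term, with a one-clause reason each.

variable uses: v: 3×; x: 1×; u [bound]: 1×; z [bound]: 1×
uses in reading order: z, u, v, v, x, v
typing: the term checks, with type ((C → B → C) → B) → C
ordered: ✗ — needs contraction — v ×3
linear: ✗ — needs contraction — v ×3
affine: ✗ — needs contraction — v ×3
relevant: ✓ — v, x, u, z: all used, weakening unneeded
unrestricted: ✓ — typability at ((C → B → C) → B) → C is all that's needed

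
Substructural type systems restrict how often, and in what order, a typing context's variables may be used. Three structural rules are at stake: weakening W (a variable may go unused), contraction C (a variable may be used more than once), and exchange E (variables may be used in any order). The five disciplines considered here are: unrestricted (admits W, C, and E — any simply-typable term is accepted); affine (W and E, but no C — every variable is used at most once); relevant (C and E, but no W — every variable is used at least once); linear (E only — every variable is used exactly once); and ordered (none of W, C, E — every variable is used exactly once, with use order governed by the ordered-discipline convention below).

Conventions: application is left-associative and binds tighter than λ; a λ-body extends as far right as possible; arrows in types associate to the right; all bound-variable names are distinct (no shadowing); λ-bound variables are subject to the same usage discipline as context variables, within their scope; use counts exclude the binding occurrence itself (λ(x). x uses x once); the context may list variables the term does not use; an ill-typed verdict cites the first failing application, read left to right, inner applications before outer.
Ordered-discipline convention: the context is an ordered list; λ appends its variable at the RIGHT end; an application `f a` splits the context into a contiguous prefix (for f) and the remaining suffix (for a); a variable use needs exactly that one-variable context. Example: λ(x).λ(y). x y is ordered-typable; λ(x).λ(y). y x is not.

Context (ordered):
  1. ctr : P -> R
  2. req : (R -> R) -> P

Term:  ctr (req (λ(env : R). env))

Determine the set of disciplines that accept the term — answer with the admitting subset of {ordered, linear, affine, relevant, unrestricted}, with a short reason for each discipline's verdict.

accepted by: ordered, linear, affine, relevant, unrestricted
counts: ctr ×1, req ×1, env [bound] ×1
use order (left to right): ctr, req, env
typing: well-typed — term : R
ordered: ✓ — ctr, req, env once each; derivable with no W/C/E
linear: ✓ — ctr, req, env: one use apiece
affine: ✓ — none of ctr, req, env used more than once
relevant: ✓ — every one of ctr, req, env appears
unrestricted: ✓ — well-typed at R; no restrictions here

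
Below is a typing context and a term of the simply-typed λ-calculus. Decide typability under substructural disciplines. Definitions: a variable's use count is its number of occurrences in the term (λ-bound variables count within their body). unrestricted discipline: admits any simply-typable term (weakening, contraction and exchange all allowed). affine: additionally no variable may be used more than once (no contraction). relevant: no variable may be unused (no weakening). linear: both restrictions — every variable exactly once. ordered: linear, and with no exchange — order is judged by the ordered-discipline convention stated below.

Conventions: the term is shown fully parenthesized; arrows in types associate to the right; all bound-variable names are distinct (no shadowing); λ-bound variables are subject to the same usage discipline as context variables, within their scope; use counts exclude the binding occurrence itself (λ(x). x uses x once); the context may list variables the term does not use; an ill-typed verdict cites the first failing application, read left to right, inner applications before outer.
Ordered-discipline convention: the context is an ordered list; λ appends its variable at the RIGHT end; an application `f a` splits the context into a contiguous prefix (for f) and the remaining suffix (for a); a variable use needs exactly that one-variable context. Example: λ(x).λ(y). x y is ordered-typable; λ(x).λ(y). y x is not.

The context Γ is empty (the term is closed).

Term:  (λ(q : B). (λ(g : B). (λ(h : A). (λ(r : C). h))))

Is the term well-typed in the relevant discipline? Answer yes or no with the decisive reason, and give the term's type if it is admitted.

no — q, g, r never used (weakening)
counts: q [bound]: 0, g [bound]: 0, h [bound]: 1, r [bound]: 0
order of uses: h
typing: ✓ — B -> B -> A -> C -> A
per-discipline verdicts: ordered ✗ · linear ✗ · affine ✓ · relevant ✗ · unrestricted ✓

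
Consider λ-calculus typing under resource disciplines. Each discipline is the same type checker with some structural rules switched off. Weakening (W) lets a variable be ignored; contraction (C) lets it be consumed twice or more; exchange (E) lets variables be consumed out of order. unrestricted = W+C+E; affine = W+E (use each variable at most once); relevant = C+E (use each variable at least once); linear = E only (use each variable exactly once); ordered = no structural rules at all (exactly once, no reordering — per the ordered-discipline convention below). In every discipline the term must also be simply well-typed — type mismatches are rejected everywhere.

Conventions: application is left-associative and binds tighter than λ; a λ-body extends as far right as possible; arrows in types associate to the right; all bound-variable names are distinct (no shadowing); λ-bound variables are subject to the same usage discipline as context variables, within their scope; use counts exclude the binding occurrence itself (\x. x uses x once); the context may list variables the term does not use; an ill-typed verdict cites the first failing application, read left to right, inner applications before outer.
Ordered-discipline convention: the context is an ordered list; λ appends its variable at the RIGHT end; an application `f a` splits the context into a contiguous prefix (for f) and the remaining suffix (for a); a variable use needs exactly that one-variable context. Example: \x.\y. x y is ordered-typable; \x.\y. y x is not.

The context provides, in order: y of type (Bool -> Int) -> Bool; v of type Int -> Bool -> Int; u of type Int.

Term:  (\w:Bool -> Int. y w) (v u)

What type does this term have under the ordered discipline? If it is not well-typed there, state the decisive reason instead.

term : Bool
counts: y=1, v=1, u=1, w (λ-bound)=1
left-to-right use order: y, w, v, u
typing: well-typed — term : Bool
across the five disciplines: ordered ✓ | linear ✓ | affine ✓ | relevant ✓ | unrestricted ✓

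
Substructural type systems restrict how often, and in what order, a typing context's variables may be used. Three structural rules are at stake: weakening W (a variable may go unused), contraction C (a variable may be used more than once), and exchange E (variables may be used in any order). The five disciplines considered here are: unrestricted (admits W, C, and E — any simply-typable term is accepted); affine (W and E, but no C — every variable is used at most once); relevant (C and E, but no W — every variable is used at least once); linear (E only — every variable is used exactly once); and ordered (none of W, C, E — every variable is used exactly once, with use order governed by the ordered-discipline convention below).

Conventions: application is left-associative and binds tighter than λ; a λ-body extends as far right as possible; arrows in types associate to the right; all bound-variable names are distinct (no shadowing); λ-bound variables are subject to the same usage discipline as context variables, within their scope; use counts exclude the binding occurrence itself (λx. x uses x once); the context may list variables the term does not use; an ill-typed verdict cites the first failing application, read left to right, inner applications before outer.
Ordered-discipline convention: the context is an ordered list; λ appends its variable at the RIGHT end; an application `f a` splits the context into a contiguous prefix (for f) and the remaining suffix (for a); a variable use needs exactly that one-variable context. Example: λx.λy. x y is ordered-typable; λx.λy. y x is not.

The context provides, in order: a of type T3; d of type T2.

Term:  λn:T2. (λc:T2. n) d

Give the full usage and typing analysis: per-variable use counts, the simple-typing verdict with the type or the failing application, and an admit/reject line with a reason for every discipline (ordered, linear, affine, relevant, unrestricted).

counts: a=0, d=1, n [bound]=1, c [bound]=0
use order (left to right): n, d
typing: ✓ — T2 -> T2
ordered ✗ (unused: a, c — weakening required)
linear ✗ (unused: a, c — weakening required)
affine ✓ (at most one use each (a, d, n, c))
relevant ✗ (unused: a, c — weakening required)
unrestricted ✓ (typability at T2 -> T2 is all that's needed)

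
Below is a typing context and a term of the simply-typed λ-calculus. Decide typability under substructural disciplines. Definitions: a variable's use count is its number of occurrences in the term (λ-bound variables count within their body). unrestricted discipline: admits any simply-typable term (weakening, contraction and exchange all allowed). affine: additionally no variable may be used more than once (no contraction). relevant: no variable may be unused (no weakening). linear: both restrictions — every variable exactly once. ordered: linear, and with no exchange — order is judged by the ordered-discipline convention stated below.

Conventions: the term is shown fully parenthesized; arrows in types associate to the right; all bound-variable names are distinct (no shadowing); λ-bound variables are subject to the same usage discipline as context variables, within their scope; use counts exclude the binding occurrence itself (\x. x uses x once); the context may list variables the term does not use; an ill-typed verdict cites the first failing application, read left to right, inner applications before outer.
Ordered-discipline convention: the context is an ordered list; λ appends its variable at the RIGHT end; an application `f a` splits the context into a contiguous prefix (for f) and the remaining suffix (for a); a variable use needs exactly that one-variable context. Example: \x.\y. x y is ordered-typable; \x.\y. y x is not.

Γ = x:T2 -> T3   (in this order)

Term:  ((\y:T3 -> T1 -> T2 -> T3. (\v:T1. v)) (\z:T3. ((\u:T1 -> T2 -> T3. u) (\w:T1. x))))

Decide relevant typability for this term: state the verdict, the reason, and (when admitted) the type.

no — needs weakening: y, z, w unused
usage: x: 1; y [bound]: 0; v [bound]: 1; z [bound]: 0; u [bound]: 1; w [bound]: 0
uses in reading order: v, u, x
typing: the term checks, with type T1 -> T1
summary: ordered ✗, linear ✗, affine ✓, relevant ✗, unrestricted ✓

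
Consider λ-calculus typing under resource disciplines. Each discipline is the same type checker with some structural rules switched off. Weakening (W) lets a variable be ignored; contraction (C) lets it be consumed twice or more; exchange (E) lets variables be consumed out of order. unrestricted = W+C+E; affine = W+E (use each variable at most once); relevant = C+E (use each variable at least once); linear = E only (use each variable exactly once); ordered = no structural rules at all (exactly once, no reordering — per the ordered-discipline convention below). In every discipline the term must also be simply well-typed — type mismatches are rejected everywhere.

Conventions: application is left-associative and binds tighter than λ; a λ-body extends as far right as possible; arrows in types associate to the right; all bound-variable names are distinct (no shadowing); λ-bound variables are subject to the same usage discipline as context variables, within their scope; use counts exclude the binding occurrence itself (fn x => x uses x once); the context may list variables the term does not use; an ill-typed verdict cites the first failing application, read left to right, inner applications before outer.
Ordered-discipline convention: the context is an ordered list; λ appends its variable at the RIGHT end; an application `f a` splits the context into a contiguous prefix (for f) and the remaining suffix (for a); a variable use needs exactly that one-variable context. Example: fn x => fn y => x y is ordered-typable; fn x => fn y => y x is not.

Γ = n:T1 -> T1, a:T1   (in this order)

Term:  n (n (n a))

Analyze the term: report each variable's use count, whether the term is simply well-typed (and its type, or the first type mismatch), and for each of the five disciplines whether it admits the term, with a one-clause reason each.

counts: n: 3×; a: 1×
uses in reading order: n, n, n, a
typing: well-typed — term : T1
ordered: ✗, needs contraction — n ×3
linear: ✗, needs contraction — n ×3
affine: ✗, needs contraction — n ×3
relevant: ✓, at least one use each (n, a)
unrestricted: ✓, simply typable at T1; W, C, E all held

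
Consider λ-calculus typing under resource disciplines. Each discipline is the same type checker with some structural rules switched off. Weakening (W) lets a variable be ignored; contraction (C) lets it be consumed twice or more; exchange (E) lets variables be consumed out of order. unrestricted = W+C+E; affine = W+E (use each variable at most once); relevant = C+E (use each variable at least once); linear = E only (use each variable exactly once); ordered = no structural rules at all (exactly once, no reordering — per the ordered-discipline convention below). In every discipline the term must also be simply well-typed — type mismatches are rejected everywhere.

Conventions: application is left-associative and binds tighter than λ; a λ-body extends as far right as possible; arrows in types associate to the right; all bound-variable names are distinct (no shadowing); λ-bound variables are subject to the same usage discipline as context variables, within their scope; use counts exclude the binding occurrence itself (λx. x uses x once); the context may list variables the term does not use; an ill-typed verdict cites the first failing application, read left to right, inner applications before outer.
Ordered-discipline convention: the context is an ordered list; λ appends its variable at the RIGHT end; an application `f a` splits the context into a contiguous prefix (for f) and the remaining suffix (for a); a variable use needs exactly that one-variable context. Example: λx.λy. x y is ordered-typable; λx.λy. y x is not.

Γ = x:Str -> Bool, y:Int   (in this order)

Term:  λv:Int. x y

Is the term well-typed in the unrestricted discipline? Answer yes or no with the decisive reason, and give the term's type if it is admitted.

no — not simply typable
usage: x: 1×; y: 1×; v [bound]: 0×
left-to-right use order: x, y
typing: ill-typed: an argument Int mismatches the expected Str
summary: ordered ✗ · linear ✗ · affine ✗ · relevant ✗ · unrestricted ✗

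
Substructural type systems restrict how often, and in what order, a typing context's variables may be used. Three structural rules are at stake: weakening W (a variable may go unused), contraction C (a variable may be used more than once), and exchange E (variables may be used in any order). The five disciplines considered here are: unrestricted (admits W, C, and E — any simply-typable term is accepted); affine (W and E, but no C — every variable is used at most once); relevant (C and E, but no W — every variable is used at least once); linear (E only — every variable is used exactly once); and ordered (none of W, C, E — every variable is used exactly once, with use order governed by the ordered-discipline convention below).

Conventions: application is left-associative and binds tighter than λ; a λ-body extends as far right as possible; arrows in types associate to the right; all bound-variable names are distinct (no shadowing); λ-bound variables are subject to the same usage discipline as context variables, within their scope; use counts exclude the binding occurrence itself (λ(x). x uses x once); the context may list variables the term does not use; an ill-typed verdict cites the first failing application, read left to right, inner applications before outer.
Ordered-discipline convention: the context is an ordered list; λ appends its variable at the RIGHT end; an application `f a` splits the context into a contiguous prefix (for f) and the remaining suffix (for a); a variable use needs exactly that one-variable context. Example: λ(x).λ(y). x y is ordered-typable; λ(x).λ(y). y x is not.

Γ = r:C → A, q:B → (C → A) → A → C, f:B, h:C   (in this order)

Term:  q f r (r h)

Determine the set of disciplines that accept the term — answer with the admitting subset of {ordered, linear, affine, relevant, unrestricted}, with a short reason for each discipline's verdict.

admitted in: relevant, unrestricted
use counts: r=2, q=1, f=1, h=1
uses in reading order: q, f, r, r, h
typing: ✓ — C
ordered: ✗, repeated use of r ×2
linear: ✗, repeated use of r ×2
affine: ✗, repeated use of r ×2
relevant: ✓, none of r, q, f, h goes unused
unrestricted: ✓, simply typable at C; W, C, E all held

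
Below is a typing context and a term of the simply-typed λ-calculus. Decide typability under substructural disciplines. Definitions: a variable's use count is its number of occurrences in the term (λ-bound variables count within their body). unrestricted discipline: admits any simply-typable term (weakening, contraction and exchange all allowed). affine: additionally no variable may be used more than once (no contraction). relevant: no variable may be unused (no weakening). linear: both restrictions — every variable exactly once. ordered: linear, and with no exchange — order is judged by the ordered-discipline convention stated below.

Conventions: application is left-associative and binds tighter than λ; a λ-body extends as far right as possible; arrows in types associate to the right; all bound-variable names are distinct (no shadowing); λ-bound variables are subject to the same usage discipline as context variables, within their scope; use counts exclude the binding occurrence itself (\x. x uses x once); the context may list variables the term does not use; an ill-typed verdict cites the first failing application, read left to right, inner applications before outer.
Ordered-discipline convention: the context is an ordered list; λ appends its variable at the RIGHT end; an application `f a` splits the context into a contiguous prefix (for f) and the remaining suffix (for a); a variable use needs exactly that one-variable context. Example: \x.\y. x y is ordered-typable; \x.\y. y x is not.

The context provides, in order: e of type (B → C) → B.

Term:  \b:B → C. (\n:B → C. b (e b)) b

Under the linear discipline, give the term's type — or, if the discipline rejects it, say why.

not well-typed under linear — needs contraction — b ×3; n never used (weakening)
counts: e: 1; b (λ-bound): 3; n (λ-bound): 0
left-to-right use order: b, e, b, b
typing: well-typed at (B → C) → C
all disciplines: ordered ✗ | linear ✗ | affine ✗ | relevant ✗ | unrestricted ✓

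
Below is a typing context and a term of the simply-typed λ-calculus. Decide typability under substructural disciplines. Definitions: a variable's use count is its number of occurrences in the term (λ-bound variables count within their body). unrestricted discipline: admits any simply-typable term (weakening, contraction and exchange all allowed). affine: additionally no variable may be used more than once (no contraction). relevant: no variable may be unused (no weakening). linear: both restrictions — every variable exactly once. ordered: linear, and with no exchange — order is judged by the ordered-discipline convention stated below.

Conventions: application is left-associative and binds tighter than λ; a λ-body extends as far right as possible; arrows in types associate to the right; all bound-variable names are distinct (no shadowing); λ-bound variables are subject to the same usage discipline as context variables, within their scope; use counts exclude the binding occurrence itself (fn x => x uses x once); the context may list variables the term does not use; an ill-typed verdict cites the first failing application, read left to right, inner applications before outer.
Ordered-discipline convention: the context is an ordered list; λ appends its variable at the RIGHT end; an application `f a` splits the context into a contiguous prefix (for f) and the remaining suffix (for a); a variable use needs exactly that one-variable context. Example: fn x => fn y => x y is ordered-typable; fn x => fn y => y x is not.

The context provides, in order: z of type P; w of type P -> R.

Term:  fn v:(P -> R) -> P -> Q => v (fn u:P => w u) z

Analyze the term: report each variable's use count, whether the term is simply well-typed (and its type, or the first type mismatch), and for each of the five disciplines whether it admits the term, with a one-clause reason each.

usage: z ×1; w ×1; v [bound] ×1; u [bound] ×1
uses in reading order: v, w, u, z
typing: well-typed at ((P -> R) -> P -> Q) -> Q
ordered ✗ (no ordered split (uses run v, w, u, z))
linear ✓ (exactly-once usage across z, w, v, u)
affine ✓ (z, w, v, u: no repeats, contraction unneeded)
relevant ✓ (none of z, w, v, u goes unused)
unrestricted ✓ (simply typable at ((P -> R) -> P -> Q) -> Q; W, C, E all held)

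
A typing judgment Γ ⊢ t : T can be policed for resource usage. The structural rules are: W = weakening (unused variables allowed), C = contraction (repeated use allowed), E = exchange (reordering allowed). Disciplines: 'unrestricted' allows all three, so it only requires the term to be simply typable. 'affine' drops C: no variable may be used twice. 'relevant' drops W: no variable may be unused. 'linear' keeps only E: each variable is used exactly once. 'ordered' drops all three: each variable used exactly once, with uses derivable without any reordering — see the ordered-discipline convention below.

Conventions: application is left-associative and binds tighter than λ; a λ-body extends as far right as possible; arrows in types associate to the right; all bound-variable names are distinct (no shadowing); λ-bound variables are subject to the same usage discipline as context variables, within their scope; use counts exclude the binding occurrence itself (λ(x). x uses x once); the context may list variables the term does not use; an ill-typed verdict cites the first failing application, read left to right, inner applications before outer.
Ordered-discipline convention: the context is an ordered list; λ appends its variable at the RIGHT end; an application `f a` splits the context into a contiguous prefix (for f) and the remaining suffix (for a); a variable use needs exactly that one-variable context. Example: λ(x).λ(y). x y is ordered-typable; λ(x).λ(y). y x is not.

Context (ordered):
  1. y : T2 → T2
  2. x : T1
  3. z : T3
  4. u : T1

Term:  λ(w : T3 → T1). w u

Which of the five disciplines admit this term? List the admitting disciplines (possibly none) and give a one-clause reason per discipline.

accepted by: none
use counts: y=0; x=0; z=0; u=1; w (bound)=1
left-to-right use order: w, u
typing: ill-typed: a function awaiting T3 gets T1
ordered: ✗, a type mismatch blocks all five
linear: ✗, the type mismatch rejects it
affine: ✗, not simply typable
relevant: ✗, fails simple typing
unrestricted: ✗, a type mismatch blocks all five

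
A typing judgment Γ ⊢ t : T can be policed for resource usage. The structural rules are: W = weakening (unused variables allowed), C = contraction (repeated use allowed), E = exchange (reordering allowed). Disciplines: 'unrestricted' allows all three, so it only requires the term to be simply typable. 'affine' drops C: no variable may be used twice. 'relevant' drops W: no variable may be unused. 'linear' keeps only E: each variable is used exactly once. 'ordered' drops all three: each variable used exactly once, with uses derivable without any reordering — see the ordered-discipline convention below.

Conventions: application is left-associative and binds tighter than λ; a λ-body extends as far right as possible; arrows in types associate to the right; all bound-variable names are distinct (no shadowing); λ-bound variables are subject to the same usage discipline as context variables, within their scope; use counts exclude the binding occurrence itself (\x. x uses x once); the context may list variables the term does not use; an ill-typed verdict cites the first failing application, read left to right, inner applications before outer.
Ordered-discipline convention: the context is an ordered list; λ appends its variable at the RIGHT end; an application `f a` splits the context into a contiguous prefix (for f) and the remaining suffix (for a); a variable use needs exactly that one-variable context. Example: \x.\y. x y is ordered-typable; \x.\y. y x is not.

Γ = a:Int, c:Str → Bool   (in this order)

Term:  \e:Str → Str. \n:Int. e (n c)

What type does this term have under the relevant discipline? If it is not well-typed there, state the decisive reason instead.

not well-typed under relevant — not simply typable
variable uses: a: 0×; c: 1×; e [bound]: 1×; n [bound]: 1×
use order (left to right): e, n, c
typing: ill-typed: non-function type Int applied to an argument
across the five disciplines: ordered ✗ · linear ✗ · affine ✗ · relevant ✗ · unrestricted ✗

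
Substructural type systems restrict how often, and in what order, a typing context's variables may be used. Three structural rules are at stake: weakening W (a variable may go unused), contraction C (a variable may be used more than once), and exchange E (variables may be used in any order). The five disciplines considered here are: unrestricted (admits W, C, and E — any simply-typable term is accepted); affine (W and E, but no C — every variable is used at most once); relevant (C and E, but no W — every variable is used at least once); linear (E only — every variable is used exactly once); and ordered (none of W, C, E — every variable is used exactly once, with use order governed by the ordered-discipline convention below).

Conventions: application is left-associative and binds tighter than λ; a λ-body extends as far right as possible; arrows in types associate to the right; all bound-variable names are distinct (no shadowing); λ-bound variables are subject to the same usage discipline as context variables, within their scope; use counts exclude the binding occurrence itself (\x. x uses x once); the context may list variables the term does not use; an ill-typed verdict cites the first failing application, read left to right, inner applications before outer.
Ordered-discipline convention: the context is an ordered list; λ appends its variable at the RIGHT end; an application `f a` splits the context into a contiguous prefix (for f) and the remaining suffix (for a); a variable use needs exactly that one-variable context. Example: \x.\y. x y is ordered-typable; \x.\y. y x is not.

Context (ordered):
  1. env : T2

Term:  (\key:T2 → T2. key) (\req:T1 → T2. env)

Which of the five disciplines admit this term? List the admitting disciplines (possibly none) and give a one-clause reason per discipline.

admitting disciplines: none
usage: env: 1; key (bound): 1; req (bound): 0
order of uses: key, env
typing: ill-typed: an application expects T2 → T2 but receives (T1 → T2) → T2
ordered: ✗ — a type mismatch blocks all five
linear: ✗ — the type mismatch rejects it
affine: ✗ — not simply typable
relevant: ✗ — fails simple typing
unrestricted: ✗ — a type mismatch blocks all five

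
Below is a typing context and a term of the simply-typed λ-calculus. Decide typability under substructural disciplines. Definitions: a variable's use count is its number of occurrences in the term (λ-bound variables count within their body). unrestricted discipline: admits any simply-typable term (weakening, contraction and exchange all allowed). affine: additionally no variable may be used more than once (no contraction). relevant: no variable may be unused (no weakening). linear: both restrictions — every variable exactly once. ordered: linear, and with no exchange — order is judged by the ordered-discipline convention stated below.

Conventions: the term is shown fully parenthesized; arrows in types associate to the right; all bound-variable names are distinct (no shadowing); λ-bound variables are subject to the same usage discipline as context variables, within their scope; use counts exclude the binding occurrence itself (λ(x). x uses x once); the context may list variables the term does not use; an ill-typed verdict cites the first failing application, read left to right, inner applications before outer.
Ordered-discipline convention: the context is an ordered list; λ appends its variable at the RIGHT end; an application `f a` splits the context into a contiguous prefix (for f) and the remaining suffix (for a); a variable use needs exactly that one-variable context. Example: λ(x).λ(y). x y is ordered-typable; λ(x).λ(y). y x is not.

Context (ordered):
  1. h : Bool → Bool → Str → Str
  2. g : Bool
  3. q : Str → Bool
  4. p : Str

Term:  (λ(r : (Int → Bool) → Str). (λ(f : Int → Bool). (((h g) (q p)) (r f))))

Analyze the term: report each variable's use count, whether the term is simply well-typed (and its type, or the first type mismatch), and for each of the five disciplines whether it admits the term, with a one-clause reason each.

variable uses: h: 1, g: 1, q: 1, p: 1, r (bound): 1, f (bound): 1
left-to-right use order: h, g, q, p, r, f
typing: ✓ — ((Int → Bool) → Str) → (Int → Bool) → Str
ordered: ✓ — single-use (h, g, q, p, r, f), ordered derivation ok
linear: ✓ — each of h, g, q, p, r, f used exactly once
affine: ✓ — h, g, q, p, r, f: no repeats, contraction unneeded
relevant: ✓ — none of h, g, q, p, r, f goes unused
unrestricted: ✓ — type-checks (((Int → Bool) → Str) → (Int → Bool) → Str) and nothing is barred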